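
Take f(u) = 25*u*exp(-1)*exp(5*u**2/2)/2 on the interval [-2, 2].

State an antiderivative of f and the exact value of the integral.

Antiderivative: F(u) = 5*exp(5*u**2/2 - 1)/2; value = 0

f matches the chain-rule pattern g'(h)*h' with inner function h(u) = 5*u**2/2 - 1; substituting w = h(u) collapses the integral.
F(u) = 5*exp(5*u**2/2 - 1)/2 is an antiderivative of f.
Check: d/du[5*exp(5*u**2/2 - 1)/2] = 25*u*exp(-1)*exp(5*u**2/2)/2 = f(u).
F(2) = 5*exp(9)/2; F(-2) = 5*exp(9)/2.
Integral = F(2) - F(-2) = 0.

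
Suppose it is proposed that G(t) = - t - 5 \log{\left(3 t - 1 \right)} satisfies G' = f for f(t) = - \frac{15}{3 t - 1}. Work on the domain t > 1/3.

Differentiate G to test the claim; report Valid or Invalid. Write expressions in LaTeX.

d/dt[G] = \frac{- 3 t - 14}{3 t - 1}
d/dt[G] - f(t) = -1 != 0.

Invalid: d/dt[G] - f = -1, which is not 0.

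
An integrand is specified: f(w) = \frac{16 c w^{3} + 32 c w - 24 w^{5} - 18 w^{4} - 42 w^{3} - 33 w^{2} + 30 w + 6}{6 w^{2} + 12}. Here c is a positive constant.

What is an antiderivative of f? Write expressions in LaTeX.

Since d/dw undoes antidifferentiation here, F'(w) = f(w) is required of F(w).
Check: d/dw[- \frac{- 8 c w^{2} + 6 w^{4} + 6 w^{3} - 3 w^{2} - 3 w - 9 \log{\left(2 w^{2} + 4 \right)}}{6}] = \frac{16 c w^{3} + 32 c w - 24 w^{5} - 18 w^{4} - 42 w^{3} - 33 w^{2} + 30 w + 6}{6 w^{2} + 12} = f(w).

An antiderivative is F(w) = - \frac{- 8 c w^{2} + 6 w^{4} + 6 w^{3} - 3 w^{2} - 3 w - 9 \log{\left(2 w^{2} + 4 \right)}}{6}.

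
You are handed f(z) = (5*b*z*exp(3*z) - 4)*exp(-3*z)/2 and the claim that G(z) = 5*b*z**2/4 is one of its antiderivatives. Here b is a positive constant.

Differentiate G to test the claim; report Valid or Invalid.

d/dz[G] = 5*b*z/2
d/dz[G] - f(z) = 2*exp(-3*z) != 0.

Invalid: d/dz[G] - f = 2*exp(-3*z), which is not 0.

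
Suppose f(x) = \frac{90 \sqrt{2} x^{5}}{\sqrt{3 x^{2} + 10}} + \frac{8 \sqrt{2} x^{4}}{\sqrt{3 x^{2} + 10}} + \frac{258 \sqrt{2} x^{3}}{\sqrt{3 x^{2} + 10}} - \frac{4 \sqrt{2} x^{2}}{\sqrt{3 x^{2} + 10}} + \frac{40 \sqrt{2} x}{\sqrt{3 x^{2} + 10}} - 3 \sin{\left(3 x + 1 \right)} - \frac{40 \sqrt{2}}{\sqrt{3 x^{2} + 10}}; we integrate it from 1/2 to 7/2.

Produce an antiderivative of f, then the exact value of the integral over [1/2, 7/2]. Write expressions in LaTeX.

Integrate term by term and add the pieces.
F(x) = - 4 \sqrt{\frac{3 x^{2}}{2} + 5} \left(- 3 x^{4} - \frac{x^{3}}{3} - x^{2} + 2 x\right) + \cos{\left(3 x + 1 \right)} is an antiderivative of f.
Check: d/dx[- 4 \sqrt{\frac{3 x^{2}}{2} + 5} \left(- 3 x^{4} - \frac{x^{3}}{3} - x^{2} + 2 x\right) + \cos{\left(3 x + 1 \right)}] = \frac{\sqrt{2} \left(180 x^{5} + 16 x^{4} + 516 x^{3} - 8 x^{2} + 80 x - 3 \sqrt{2} \sqrt{3 x^{2} + 10} \sin{\left(3 x + 1 \right)} - 80\right)}{2 \sqrt{3 x^{2} + 10}}, which equals f(x).
F(7/2) = \cos{\left(\frac{23}{2} \right)} + \frac{22547 \sqrt{374}}{48}; F(1/2) = - \frac{25 \sqrt{86}}{48} + \cos{\left(\frac{5}{2} \right)}.
Integral = F(7/2) - F(1/2) = \cos{\left(\frac{23}{2} \right)} - \cos{\left(\frac{5}{2} \right)} + \frac{25 \sqrt{86}}{48} + \frac{22547 \sqrt{374}}{48}.

Antiderivative: F(x) = - 4 \sqrt{\frac{3 x^{2}}{2} + 5} \left(- 3 x^{4} - \frac{x^{3}}{3} - x^{2} + 2 x\right) + \cos{\left(3 x + 1 \right)}; value = \cos{\left(\frac{23}{2} \right)} - \cos{\left(\frac{5}{2} \right)} + \frac{25 \sqrt{86}}{48} + \frac{22547 \sqrt{374}}{48}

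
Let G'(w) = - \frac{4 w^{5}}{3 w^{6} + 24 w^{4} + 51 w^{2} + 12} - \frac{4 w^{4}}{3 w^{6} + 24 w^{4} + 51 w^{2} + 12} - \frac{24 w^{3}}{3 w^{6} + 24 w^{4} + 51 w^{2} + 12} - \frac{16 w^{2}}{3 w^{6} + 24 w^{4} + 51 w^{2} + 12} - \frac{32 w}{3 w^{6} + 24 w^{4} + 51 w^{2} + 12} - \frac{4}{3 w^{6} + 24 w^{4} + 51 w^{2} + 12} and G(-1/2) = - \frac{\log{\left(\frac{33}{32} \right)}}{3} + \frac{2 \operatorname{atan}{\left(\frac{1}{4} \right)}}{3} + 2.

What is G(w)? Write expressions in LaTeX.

Integrate term by term and add the pieces.
A general antiderivative is - \frac{\log{\left(\frac{w^{4}}{2} + 2 w^{2} + \frac{1}{2} \right)}}{3} - \frac{2 \operatorname{atan}{\left(\frac{w}{2} \right)}}{3} + C.
The condition gives C = - \frac{\log{\left(\frac{33}{32} \right)}}{3} + \frac{2 \operatorname{atan}{\left(\frac{1}{4} \right)}}{3} + 2 - (- \frac{\log{\left(\frac{33}{32} \right)}}{3} + \frac{2 \operatorname{atan}{\left(\frac{1}{4} \right)}}{3}) = 2.
So G(w) = - \frac{\log{\left(\frac{w^{4}}{2} + 2 w^{2} + \frac{1}{2} \right)}}{3} - \frac{2 \operatorname{atan}{\left(\frac{w}{2} \right)}}{3} + 2.
Check: d/dw[- \frac{\log{\left(\frac{w^{4}}{2} + 2 w^{2} + \frac{1}{2} \right)}}{3} - \frac{2 \operatorname{atan}{\left(\frac{w}{2} \right)}}{3} + 2] = \frac{- 4 w^{5} - 4 w^{4} - 24 w^{3} - 16 w^{2} - 32 w - 4}{3 w^{6} + 24 w^{4} + 51 w^{2} + 12}, which equals G'(w).

G(w) = - \frac{\log{\left(\frac{w^{4}}{2} + 2 w^{2} + \frac{1}{2} \right)}}{3} - \frac{2 \operatorname{atan}{\left(\frac{w}{2} \right)}}{3} + 2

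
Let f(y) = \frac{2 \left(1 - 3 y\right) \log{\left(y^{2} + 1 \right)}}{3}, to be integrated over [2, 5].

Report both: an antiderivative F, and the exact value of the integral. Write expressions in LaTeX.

Antiderivative: F(y) = - \frac{3 y^{2} \log{\left(y^{2} + 1 \right)} - 3 y^{2} - 2 y \log{\left(y^{2} + 1 \right)} + 4 y + 3 \log{\left(y^{2} + 1 \right)} - 4 \operatorname{atan}{\left(y \right)}}{3}; value = - \frac{68 \log{\left(26 \right)}}{3} - \frac{4 \operatorname{atan}{\left(2 \right)}}{3} + \frac{4 \operatorname{atan}{\left(5 \right)}}{3} + \frac{11 \log{\left(5 \right)}}{3} + 17

A candidate is checked by its d/dy: the result must match f(y).
F(y) = - \frac{3 y^{2} \log{\left(y^{2} + 1 \right)} - 3 y^{2} - 2 y \log{\left(y^{2} + 1 \right)} + 4 y + 3 \log{\left(y^{2} + 1 \right)} - 4 \operatorname{atan}{\left(y \right)}}{3} is an antiderivative of f.
Check: d/dy[- \frac{3 y^{2} \log{\left(y^{2} + 1 \right)} - 3 y^{2} - 2 y \log{\left(y^{2} + 1 \right)} + 4 y + 3 \log{\left(y^{2} + 1 \right)} - 4 \operatorname{atan}{\left(y \right)}}{3}] = - 2 y \log{\left(y^{2} + 1 \right)} + \frac{2 \log{\left(y^{2} + 1 \right)}}{3}, which equals f(y).
F(5) = - \frac{68 \log{\left(26 \right)}}{3} + \frac{4 \operatorname{atan}{\left(5 \right)}}{3} + \frac{55}{3}; F(2) = - \frac{11 \log{\left(5 \right)}}{3} + \frac{4}{3} + \frac{4 \operatorname{atan}{\left(2 \right)}}{3}.
Integral = F(5) - F(2) = - \frac{68 \log{\left(26 \right)}}{3} - \frac{4 \operatorname{atan}{\left(2 \right)}}{3} + \frac{4 \operatorname{atan}{\left(5 \right)}}{3} + \frac{11 \log{\left(5 \right)}}{3} + 17.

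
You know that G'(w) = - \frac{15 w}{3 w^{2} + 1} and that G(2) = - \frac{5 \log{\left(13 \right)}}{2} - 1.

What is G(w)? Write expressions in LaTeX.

G'(w) matches the chain-rule pattern g'(h)*h' with inner function h(w) = 3 w^{2} + 1; substituting u = h(w) collapses the integral.
A general antiderivative is - \frac{5 \log{\left(3 w^{2} + 1 \right)}}{2} + C.
The condition gives C = - \frac{5 \log{\left(13 \right)}}{2} - 1 - (- \frac{5 \log{\left(13 \right)}}{2}) = -1.
So G(w) = - \frac{5 \log{\left(3 w^{2} + 1 \right)}}{2} - 1.
Check: d/dw[- \frac{5 \log{\left(3 w^{2} + 1 \right)}}{2} - 1] = - \frac{15 w}{3 w^{2} + 1} = G'(w).

G(w) = - \frac{5 \log{\left(3 w^{2} + 1 \right)}}{2} - 1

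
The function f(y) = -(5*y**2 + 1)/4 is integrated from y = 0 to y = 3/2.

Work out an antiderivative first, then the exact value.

Antiderivative: F(y) = -5*y**3/12 - y/4; value = -57/32

For F(y) to be correct the identity F'(y) - f(y) = 0 must hold.
F(y) = -5*y**3/12 - y/4 is an antiderivative of f.
Check: d/dy[-5*y**3/12 - y/4] = -5*y**2/4 - 1/4, which equals f(y).
F(3/2) = -57/32; F(0) = 0.
Integral = F(3/2) - F(0) = -57/32.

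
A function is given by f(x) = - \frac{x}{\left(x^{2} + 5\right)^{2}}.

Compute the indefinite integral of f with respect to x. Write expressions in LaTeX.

f matches the chain-rule pattern g'(h)*h' with inner function h(x) = 2 x^{2} + 10; substituting u = h(x) collapses the integral.
Check: d/dx[\frac{1}{2 x^{2} + 10}] = - \frac{x}{x^{4} + 10 x^{2} + 25}, which equals f(x).

F(x) = \frac{1}{2 x^{2} + 10} + C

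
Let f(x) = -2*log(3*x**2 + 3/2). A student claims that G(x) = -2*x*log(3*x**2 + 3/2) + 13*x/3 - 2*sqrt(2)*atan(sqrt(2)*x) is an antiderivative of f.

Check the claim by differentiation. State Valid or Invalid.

d/dx[G] = -2*log(x**2 + 1/2) - 2*log(3) + 1/3
d/dx[G] - f(x) = 1/3 != 0.

Invalid: d/dx[G] - f = 1/3, which is not 0.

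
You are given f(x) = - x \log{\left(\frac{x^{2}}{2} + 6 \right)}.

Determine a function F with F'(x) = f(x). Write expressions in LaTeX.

An antiderivative is F(x) = - \frac{x^{2} \log{\left(\frac{x^{2}}{2} + 6 \right)}}{2} + \frac{x^{2}}{2} - 6 \log{\left(x^{2} + 12 \right)}.

Recover f(x) by differentiating a candidate F(x); any mismatch rules it out.
Check: d/dx[- \frac{x^{2} \log{\left(\frac{x^{2}}{2} + 6 \right)}}{2} + \frac{x^{2}}{2} - 6 \log{\left(x^{2} + 12 \right)}] = - x \log{\left(\frac{x^{2}}{2} + 6 \right)} = f(x).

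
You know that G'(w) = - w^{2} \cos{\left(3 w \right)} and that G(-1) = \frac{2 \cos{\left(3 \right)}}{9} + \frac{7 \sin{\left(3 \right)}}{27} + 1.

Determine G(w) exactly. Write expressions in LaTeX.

Any candidate G(w) must reproduce the stated G'(w) exactly.
A general antiderivative is - \frac{w^{2} \sin{\left(3 w \right)}}{3} - \frac{2 w \cos{\left(3 w \right)}}{9} + \frac{2 \sin{\left(3 w \right)}}{27} + C.
The condition gives C = \frac{2 \cos{\left(3 \right)}}{9} + \frac{7 \sin{\left(3 \right)}}{27} + 1 - (\frac{2 \cos{\left(3 \right)}}{9} + \frac{7 \sin{\left(3 \right)}}{27}) = 1.
So G(w) = - \frac{w^{2} \sin{\left(3 w \right)}}{3} - \frac{2 w \cos{\left(3 w \right)}}{9} + \frac{2 \sin{\left(3 w \right)}}{27} + 1.
Check: d/dw[- \frac{w^{2} \sin{\left(3 w \right)}}{3} - \frac{2 w \cos{\left(3 w \right)}}{9} + \frac{2 \sin{\left(3 w \right)}}{27} + 1] = - w^{2} \cos{\left(3 w \right)} = G'(w).

G(w) = - \frac{w^{2} \sin{\left(3 w \right)}}{3} - \frac{2 w \cos{\left(3 w \right)}}{9} + \frac{2 \sin{\left(3 w \right)}}{27} + 1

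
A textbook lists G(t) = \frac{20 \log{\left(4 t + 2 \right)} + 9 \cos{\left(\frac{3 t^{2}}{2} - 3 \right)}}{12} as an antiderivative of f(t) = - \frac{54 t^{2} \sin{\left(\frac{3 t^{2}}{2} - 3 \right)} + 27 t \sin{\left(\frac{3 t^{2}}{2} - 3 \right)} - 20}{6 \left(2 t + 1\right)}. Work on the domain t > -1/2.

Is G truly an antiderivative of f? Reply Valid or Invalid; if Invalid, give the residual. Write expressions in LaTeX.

d/dt[G] = \frac{- 54 t^{2} \sin{\left(\frac{3 t^{2}}{2} - 3 \right)} - 27 t \sin{\left(\frac{3 t^{2}}{2} - 3 \right)} + 40}{24 t + 12}
d/dt[G] - f(t) = \frac{9 t \sin{\left(\frac{3 t^{2}}{2} - 3 \right)}}{4} != 0.

Invalid: d/dt[G] - f = \frac{9 t \sin{\left(\frac{3 t^{2}}{2} - 3 \right)}}{4}, which is not 0.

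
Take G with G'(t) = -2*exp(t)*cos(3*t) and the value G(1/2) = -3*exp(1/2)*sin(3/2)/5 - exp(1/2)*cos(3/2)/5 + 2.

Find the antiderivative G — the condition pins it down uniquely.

G(t) = -3*exp(t)*sin(3*t)/5 - exp(t)*cos(3*t)/5 + 2

Recover the given G'(t) by differentiating a candidate G(t); any mismatch rules it out.
A general antiderivative is -3*exp(t)*sin(3*t)/5 - exp(t)*cos(3*t)/5 + C.
The condition gives C = -3*exp(1/2)*sin(3/2)/5 - exp(1/2)*cos(3/2)/5 + 2 - (-3*exp(1/2)*sin(3/2)/5 - exp(1/2)*cos(3/2)/5) = 2.
So G(t) = -3*exp(t)*sin(3*t)/5 - exp(t)*cos(3*t)/5 + 2.
Check: d/dt[-3*exp(t)*sin(3*t)/5 - exp(t)*cos(3*t)/5 + 2] = -2*exp(t)*cos(3*t) = G'(t).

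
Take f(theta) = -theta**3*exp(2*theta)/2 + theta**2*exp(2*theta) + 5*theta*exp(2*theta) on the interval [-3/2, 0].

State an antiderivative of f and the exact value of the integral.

Antiderivative: F(theta) = -theta**3*exp(2*theta)/4 + 7*theta**2*exp(2*theta)/8 + 13*theta*exp(2*theta)/8 - 13*exp(2*theta)/16; value = -13/16 + 7*exp(-3)/16

Recognize the product-rule pattern: f = u'v + uv' with u = -theta**3/4 + 7*theta**2/8 + 13*theta/8 - 13/16, v = exp(2*theta), so integration by parts undoes it.
F(theta) = -theta**3*exp(2*theta)/4 + 7*theta**2*exp(2*theta)/8 + 13*theta*exp(2*theta)/8 - 13*exp(2*theta)/16 is an antiderivative of f.
Check: d/dtheta[-theta**3*exp(2*theta)/4 + 7*theta**2*exp(2*theta)/8 + 13*theta*exp(2*theta)/8 - 13*exp(2*theta)/16] = -theta**3*exp(2*theta)/2 + theta**2*exp(2*theta) + 5*theta*exp(2*theta) = f(theta).
F(0) = -13/16; F(-3/2) = -7*exp(-3)/16.
Integral = F(0) - F(-3/2) = -13/16 + 7*exp(-3)/16.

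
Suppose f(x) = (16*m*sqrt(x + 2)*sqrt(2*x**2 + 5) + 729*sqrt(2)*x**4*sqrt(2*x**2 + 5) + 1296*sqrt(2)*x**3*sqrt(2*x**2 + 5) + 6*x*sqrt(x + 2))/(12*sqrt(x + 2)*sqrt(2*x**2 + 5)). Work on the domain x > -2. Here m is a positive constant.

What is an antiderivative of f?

An antiderivative is F(x) = (16*m*x + 162*sqrt(2)*x**4*sqrt(x + 2) + 3*sqrt(2*x**2 + 5))/12.

A first test for any F(x): its x-derivative must equal f(x) identically.
Check: d/dx[(16*m*x + 162*sqrt(2)*x**4*sqrt(x + 2) + 3*sqrt(2*x**2 + 5))/12] = (16*m*sqrt(x + 2)*sqrt(2*x**2 + 5) + 729*sqrt(2)*x**4*sqrt(2*x**2 + 5) + 1296*sqrt(2)*x**3*sqrt(2*x**2 + 5) + 6*x*sqrt(x + 2))/(12*sqrt(x + 2)*sqrt(2*x**2 + 5)) = f(x).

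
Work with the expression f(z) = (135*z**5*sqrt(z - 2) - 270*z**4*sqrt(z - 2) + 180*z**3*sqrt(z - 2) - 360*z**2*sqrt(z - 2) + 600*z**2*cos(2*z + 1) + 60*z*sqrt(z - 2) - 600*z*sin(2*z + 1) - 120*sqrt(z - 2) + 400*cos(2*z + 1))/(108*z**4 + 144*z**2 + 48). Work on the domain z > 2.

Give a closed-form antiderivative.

An antiderivative is F(z) = z**2*sqrt(z - 2)/2 - 2*z*sqrt(z - 2) + 2*sqrt(z - 2) + 25*sin(2*z + 1)/(9*z**2 + 6).

Whatever form F(z) takes, F'(z) = f(z) is non-negotiable.
Check: d/dz[z**2*sqrt(z - 2)/2 - 2*z*sqrt(z - 2) + 2*sqrt(z - 2) + 25*sin(2*z + 1)/(9*z**2 + 6)] = (135*z**6 - 540*z**5 + 720*z**4 - 720*z**3 + 600*z**2*sqrt(z - 2)*cos(2*z + 1) + 780*z**2 - 600*z*sqrt(z - 2)*sin(2*z + 1) - 240*z + 400*sqrt(z - 2)*cos(2*z + 1) + 240)/(108*z**4*sqrt(z - 2) + 144*z**2*sqrt(z - 2) + 48*sqrt(z - 2)), which equals f(z).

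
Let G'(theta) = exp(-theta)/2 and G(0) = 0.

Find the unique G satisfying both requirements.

Any candidate G(theta) must reproduce the stated G'(theta) exactly.
A general antiderivative is -exp(-theta)/2 + C.
The condition gives C = 0 - (-1/2) = 1/2.
So G(theta) = 1/2 - exp(-theta)/2.
Check: d/dtheta[1/2 - exp(-theta)/2] = exp(-theta)/2 = G'(theta).

G(theta) = 1/2 - exp(-theta)/2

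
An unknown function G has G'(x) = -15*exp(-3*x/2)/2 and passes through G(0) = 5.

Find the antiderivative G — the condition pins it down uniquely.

Differentiate the proposed G(x) back; it has to land on the given G'(x).
A general antiderivative is 5*exp(-3*x/2) + C.
The condition gives C = 5 - (5) = 0.
So G(x) = 5*exp(-3*x/2).
Check: d/dx[5*exp(-3*x/2)] = -15*exp(-3*x/2)/2 = G'(x).

G(x) = 5*exp(-3*x/2)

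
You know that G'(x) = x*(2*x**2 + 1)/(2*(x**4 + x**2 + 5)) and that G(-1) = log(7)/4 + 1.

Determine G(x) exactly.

G'(x) matches the chain-rule pattern g'(h)*h' with inner function h(x) = x**4 + x**2 + 5; substituting u = h(x) collapses the integral.
A general antiderivative is log(x**4 + x**2 + 5)/4 + C.
The condition gives C = log(7)/4 + 1 - (log(7)/4) = 1.
So G(x) = (log(x**4 + x**2 + 5) + 4)/4.
Check: d/dx[(log(x**4 + x**2 + 5) + 4)/4] = (2*x**3 + x)/(2*x**4 + 2*x**2 + 10), which equals G'(x).

G(x) = (log(x**4 + x**2 + 5) + 4)/4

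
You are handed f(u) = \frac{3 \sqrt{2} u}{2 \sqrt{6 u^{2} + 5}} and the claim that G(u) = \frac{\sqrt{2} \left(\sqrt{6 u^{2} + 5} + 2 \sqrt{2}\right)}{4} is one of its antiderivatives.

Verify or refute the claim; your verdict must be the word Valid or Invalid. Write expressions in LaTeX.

d/du[G] = \frac{3 \sqrt{2} u}{2 \sqrt{6 u^{2} + 5}}
This equals f(u) exactly, so the claim holds.

Valid - differentiating G returns exactly f.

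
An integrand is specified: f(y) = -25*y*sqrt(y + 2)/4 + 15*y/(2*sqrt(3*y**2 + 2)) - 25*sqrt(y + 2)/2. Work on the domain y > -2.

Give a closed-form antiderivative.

An antiderivative is F(y) = -5*y**2*sqrt(y + 2)/2 - 10*y*sqrt(y + 2) - 10*sqrt(y + 2) + 5*sqrt(3*y**2 + 2)/2.

Integrate term by term and add the pieces.
Check: d/dy[-5*y**2*sqrt(y + 2)/2 - 10*y*sqrt(y + 2) - 10*sqrt(y + 2) + 5*sqrt(3*y**2 + 2)/2] = (-25*y**2*sqrt(3*y**2 + 2) + 30*y*sqrt(y + 2) - 100*y*sqrt(3*y**2 + 2) - 100*sqrt(3*y**2 + 2))/(4*sqrt(y + 2)*sqrt(3*y**2 + 2)), which equals f(y).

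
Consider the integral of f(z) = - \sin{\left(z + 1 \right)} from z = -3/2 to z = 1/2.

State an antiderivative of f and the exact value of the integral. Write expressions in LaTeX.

An antiderivative F(z) passes only if d/dz[F] lands on f(z) exactly.
F(z) = \cos{\left(z + 1 \right)} is an antiderivative of f.
Check: d/dz[\cos{\left(z + 1 \right)}] = - \sin{\left(z + 1 \right)} = f(z).
F(1/2) = \cos{\left(\frac{3}{2} \right)}; F(-3/2) = \cos{\left(\frac{1}{2} \right)}.
Integral = F(1/2) - F(-3/2) = - \cos{\left(\frac{1}{2} \right)} + \cos{\left(\frac{3}{2} \right)}.

Antiderivative: F(z) = \cos{\left(z + 1 \right)}; value = - \cos{\left(\frac{1}{2} \right)} + \cos{\left(\frac{3}{2} \right)}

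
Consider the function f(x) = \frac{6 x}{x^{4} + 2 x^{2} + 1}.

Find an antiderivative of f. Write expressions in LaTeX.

The substitution u = x^{2} + 1 works: f is exactly (dF/du)*(du/dx) for that inner function.
Check: d/dx[- \frac{3}{x^{2} + 1}] = \frac{6 x}{x^{4} + 2 x^{2} + 1} = f(x).

An antiderivative is F(x) = - \frac{3}{x^{2} + 1}.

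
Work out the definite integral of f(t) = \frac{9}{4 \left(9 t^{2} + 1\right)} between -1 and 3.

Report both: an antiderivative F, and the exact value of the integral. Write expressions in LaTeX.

Antiderivative: F(t) = \frac{3 \operatorname{atan}{\left(3 t \right)}}{4}; value = \frac{3 \operatorname{atan}{\left(3 \right)}}{4} + \frac{3 \operatorname{atan}{\left(9 \right)}}{4}

A candidate is checked by its d/dt: the result must match f(t).
F(t) = \frac{3 \operatorname{atan}{\left(3 t \right)}}{4} is an antiderivative of f.
Check: d/dt[\frac{3 \operatorname{atan}{\left(3 t \right)}}{4}] = \frac{9}{36 t^{2} + 4}, which equals f(t).
F(3) = \frac{3 \operatorname{atan}{\left(9 \right)}}{4}; F(-1) = - \frac{3 \operatorname{atan}{\left(3 \right)}}{4}.
Integral = F(3) - F(-1) = \frac{3 \operatorname{atan}{\left(3 \right)}}{4} + \frac{3 \operatorname{atan}{\left(9 \right)}}{4}.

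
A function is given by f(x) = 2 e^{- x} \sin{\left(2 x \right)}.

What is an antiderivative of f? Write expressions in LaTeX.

An antiderivative is F(x) = - \frac{2 e^{- x} \sin{\left(2 x \right)}}{5} - \frac{4 e^{- x} \cos{\left(2 x \right)}}{5}.

Any candidate F(x) must reproduce f(x) exactly when differentiated.
Check: d/dx[- \frac{2 e^{- x} \sin{\left(2 x \right)}}{5} - \frac{4 e^{- x} \cos{\left(2 x \right)}}{5}] = 2 e^{- x} \sin{\left(2 x \right)} = f(x).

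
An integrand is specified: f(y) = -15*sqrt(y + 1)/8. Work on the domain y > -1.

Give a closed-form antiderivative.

Recover f(y) by differentiating a candidate F(y); any mismatch rules it out.
Check: d/dy[-5*y*sqrt(y + 1)/4 - 5*sqrt(y + 1)/4] = (-15*y - 15)/(8*sqrt(y + 1)), which equals f(y).

An antiderivative is F(y) = -5*y*sqrt(y + 1)/4 - 5*sqrt(y + 1)/4.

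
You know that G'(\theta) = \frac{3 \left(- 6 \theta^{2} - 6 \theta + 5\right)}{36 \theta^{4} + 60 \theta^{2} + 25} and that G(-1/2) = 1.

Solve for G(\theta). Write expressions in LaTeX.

Recognize the product-rule pattern: G'(\theta) = u'v + uv' with u = \frac{1}{2 \theta^{2} + \frac{5}{3}}, v = \theta + \frac{1}{2}, so integration by parts undoes it.
A general antiderivative is \frac{\theta + \frac{1}{2}}{2 \theta^{2} + \frac{5}{3}} + C.
The condition gives C = 1 - (0) = 1.
So G(\theta) = \frac{12 \theta^{2} + 6 \theta + 13}{2 \left(6 \theta^{2} + 5\right)}.
Check: d/d\theta[\frac{12 \theta^{2} + 6 \theta + 13}{2 \left(6 \theta^{2} + 5\right)}] = \frac{- 18 \theta^{2} - 18 \theta + 15}{36 \theta^{4} + 60 \theta^{2} + 25}, which equals G'(\theta).

G(\theta) = \frac{12 \theta^{2} + 6 \theta + 13}{2 \left(6 \theta^{2} + 5\right)}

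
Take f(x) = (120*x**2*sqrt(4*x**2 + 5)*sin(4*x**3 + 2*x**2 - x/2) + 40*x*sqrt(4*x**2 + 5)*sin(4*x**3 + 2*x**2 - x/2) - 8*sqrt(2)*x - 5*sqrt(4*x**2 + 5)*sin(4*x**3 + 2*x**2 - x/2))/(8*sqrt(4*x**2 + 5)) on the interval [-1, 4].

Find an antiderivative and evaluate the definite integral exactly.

Antiderivative: F(x) = (-sqrt(2)*sqrt(4*x**2 + 5) - 5*cos(4*x**3 + 2*x**2 - x/2))/4; value = -sqrt(138)/4 + 5*cos(3/2)/4 + 3*sqrt(2)/4 - 5*cos(286)/4

Recover f(x) by differentiating a candidate F(x); any mismatch rules it out.
F(x) = (-sqrt(2)*sqrt(4*x**2 + 5) - 5*cos(4*x**3 + 2*x**2 - x/2))/4 is an antiderivative of f.
Check: d/dx[(-sqrt(2)*sqrt(4*x**2 + 5) - 5*cos(4*x**3 + 2*x**2 - x/2))/4] = (120*x**2*sqrt(4*x**2 + 5)*sin(4*x**3 + 2*x**2 - x/2) + 40*x*sqrt(4*x**2 + 5)*sin(4*x**3 + 2*x**2 - x/2) - 8*sqrt(2)*x - 5*sqrt(4*x**2 + 5)*sin(4*x**3 + 2*x**2 - x/2))/(8*sqrt(4*x**2 + 5)) = f(x).
F(4) = -sqrt(138)/4 - 5*cos(286)/4; F(-1) = -3*sqrt(2)/4 - 5*cos(3/2)/4.
Integral = F(4) - F(-1) = -sqrt(138)/4 + 5*cos(3/2)/4 + 3*sqrt(2)/4 - 5*cos(286)/4.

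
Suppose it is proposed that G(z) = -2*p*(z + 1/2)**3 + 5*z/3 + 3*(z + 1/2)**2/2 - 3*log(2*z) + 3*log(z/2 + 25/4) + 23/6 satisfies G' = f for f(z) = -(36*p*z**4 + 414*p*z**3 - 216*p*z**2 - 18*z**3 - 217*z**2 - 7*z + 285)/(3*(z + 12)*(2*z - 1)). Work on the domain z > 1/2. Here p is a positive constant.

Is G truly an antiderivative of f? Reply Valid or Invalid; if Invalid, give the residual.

Invalid: d/dz[G] - f = (-48*p*z**5 - 1164*p*z**4 - 6900*p*z**3 + 1947*p*z**2 + 900*p*z + 12*z**4 + 288*z**3 + 1653*z**2 - 600*z + 1800)/(8*z**4 + 192*z**3 + 1102*z**2 - 600*z), which is not 0.

d/dz[G] = (-72*p*z**4 - 972*p*z**3 - 918*p*z**2 - 225*p*z + 36*z**3 + 488*z**2 + 475*z - 450)/(12*z**2 + 150*z)
d/dz[G] - f(z) = (-48*p*z**5 - 1164*p*z**4 - 6900*p*z**3 + 1947*p*z**2 + 900*p*z + 12*z**4 + 288*z**3 + 1653*z**2 - 600*z + 1800)/(8*z**4 + 192*z**3 + 1102*z**2 - 600*z) != 0.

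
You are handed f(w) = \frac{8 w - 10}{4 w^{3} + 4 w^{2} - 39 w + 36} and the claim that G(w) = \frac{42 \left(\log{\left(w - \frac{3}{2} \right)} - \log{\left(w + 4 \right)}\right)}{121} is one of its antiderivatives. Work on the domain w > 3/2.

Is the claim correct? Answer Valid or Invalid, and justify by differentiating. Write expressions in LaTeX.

d/dw[G] = \frac{42}{22 w^{2} + 55 w - 132}
d/dw[G] - f(w) = - \frac{4}{44 w^{2} - 132 w + 99} != 0.

Invalid: d/dw[G] - f = - \frac{4}{44 w^{2} - 132 w + 99}, which is not 0.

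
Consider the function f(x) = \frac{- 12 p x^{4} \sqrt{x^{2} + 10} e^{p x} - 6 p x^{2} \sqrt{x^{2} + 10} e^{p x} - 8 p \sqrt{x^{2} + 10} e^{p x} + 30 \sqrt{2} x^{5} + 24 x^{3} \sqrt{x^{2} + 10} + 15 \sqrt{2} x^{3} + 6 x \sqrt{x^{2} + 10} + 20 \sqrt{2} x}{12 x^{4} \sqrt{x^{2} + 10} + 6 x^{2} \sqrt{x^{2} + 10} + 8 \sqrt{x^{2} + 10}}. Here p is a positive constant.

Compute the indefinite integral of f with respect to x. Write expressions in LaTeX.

A candidate is checked by its d/dx: the result must match f(x).
Check: d/dx[\frac{5 \sqrt{2} \sqrt{x^{2} + 10} - 2 e^{p x} + \log{\left(x^{4} + \frac{x^{2}}{2} + \frac{2}{3} \right)}}{2}] = \frac{- 12 p x^{4} \sqrt{x^{2} + 10} e^{p x} - 6 p x^{2} \sqrt{x^{2} + 10} e^{p x} - 8 p \sqrt{x^{2} + 10} e^{p x} + 30 \sqrt{2} x^{5} + 24 x^{3} \sqrt{x^{2} + 10} + 15 \sqrt{2} x^{3} + 6 x \sqrt{x^{2} + 10} + 20 \sqrt{2} x}{12 x^{4} \sqrt{x^{2} + 10} + 6 x^{2} \sqrt{x^{2} + 10} + 8 \sqrt{x^{2} + 10}} = f(x).

F(x) = \frac{5 \sqrt{2} \sqrt{x^{2} + 10} - 2 e^{p x} + \log{\left(x^{4} + \frac{x^{2}}{2} + \frac{2}{3} \right)}}{2} + C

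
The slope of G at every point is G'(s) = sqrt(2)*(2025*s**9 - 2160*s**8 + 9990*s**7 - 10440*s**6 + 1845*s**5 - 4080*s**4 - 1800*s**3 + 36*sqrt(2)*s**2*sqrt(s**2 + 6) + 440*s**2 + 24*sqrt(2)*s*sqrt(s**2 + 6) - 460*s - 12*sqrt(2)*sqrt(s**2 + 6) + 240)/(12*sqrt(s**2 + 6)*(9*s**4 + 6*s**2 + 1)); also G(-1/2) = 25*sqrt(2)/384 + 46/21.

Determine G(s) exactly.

Differentiate the proposed G(s) back; it has to land on the given G'(s).
A general antiderivative is (-2*s - 2/3)/(3*s**2 + 1) + 10*sqrt(s**2/2 + 3)*(3*s**2/2 - s - 1)**2/3 + C.
The condition gives C = 25*sqrt(2)/384 + 46/21 - (25*sqrt(2)/384 + 4/21) = 2.
So G(s) = (135*sqrt(2)*s**6*sqrt(s**2 + 6) - 180*sqrt(2)*s**5*sqrt(s**2 + 6) - 75*sqrt(2)*s**4*sqrt(s**2 + 6) + 60*sqrt(2)*s**3*sqrt(s**2 + 6) + 20*sqrt(2)*s**2*sqrt(s**2 + 6) + 72*s**2 + 40*sqrt(2)*s*sqrt(s**2 + 6) - 24*s + 20*sqrt(2)*sqrt(s**2 + 6) + 16)/(12*(3*s**2 + 1)).
Check: d/ds[(135*sqrt(2)*s**6*sqrt(s**2 + 6) - 180*sqrt(2)*s**5*sqrt(s**2 + 6) - 75*sqrt(2)*s**4*sqrt(s**2 + 6) + 60*sqrt(2)*s**3*sqrt(s**2 + 6) + 20*sqrt(2)*s**2*sqrt(s**2 + 6) + 72*s**2 + 40*sqrt(2)*s*sqrt(s**2 + 6) - 24*s + 20*sqrt(2)*sqrt(s**2 + 6) + 16)/(12*(3*s**2 + 1))] = (2025*sqrt(2)*s**9 - 2160*sqrt(2)*s**8 + 9990*sqrt(2)*s**7 - 10440*sqrt(2)*s**6 + 1845*sqrt(2)*s**5 - 4080*sqrt(2)*s**4 - 1800*sqrt(2)*s**3 + 72*s**2*sqrt(s**2 + 6) + 440*sqrt(2)*s**2 + 48*s*sqrt(s**2 + 6) - 460*sqrt(2)*s - 24*sqrt(s**2 + 6) + 240*sqrt(2))/(108*s**4*sqrt(s**2 + 6) + 72*s**2*sqrt(s**2 + 6) + 12*sqrt(s**2 + 6)), which equals G'(s).

G(s) = (135*sqrt(2)*s**6*sqrt(s**2 + 6) - 180*sqrt(2)*s**5*sqrt(s**2 + 6) - 75*sqrt(2)*s**4*sqrt(s**2 + 6) + 60*sqrt(2)*s**3*sqrt(s**2 + 6) + 20*sqrt(2)*s**2*sqrt(s**2 + 6) + 72*s**2 + 40*sqrt(2)*s*sqrt(s**2 + 6) - 24*s + 20*sqrt(2)*sqrt(s**2 + 6) + 16)/(12*(3*s**2 + 1))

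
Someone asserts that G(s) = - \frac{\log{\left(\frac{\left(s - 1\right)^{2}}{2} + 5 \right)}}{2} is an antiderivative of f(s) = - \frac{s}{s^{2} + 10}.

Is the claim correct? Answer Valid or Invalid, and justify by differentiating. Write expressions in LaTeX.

Invalid: d/ds[G] - f = \frac{- s^{2} + s + 10}{s^{4} - 2 s^{3} + 21 s^{2} - 20 s + 110}, which is not 0.

d/ds[G] = \frac{1 - s}{s^{2} - 2 s + 11}
d/ds[G] - f(s) = \frac{- s^{2} + s + 10}{s^{4} - 2 s^{3} + 21 s^{2} - 20 s + 110} != 0.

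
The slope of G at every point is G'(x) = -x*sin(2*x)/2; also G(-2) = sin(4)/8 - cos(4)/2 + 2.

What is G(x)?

Since d/dx undoes antidifferentiation here, G(x) must give back the stated G'(x).
A general antiderivative is x*cos(2*x)/4 - sin(2*x)/8 + C.
The condition gives C = sin(4)/8 - cos(4)/2 + 2 - (sin(4)/8 - cos(4)/2) = 2.
So G(x) = (2*x*cos(2*x) - sin(2*x) + 16)/8.
Check: d/dx[(2*x*cos(2*x) - sin(2*x) + 16)/8] = -x*sin(2*x)/2 = G'(x).

G(x) = (2*x*cos(2*x) - sin(2*x) + 16)/8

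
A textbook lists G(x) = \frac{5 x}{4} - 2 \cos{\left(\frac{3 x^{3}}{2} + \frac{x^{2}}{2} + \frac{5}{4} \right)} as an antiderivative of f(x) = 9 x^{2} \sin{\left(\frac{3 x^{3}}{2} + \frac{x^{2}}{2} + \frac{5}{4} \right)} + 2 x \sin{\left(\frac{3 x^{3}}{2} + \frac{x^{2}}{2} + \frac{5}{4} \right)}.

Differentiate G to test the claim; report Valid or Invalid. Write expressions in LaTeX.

Invalid: d/dx[G] - f = \frac{5}{4}, which is not 0.

d/dx[G] = 9 x^{2} \sin{\left(\frac{3 x^{3}}{2} + \frac{x^{2}}{2} + \frac{5}{4} \right)} + 2 x \sin{\left(\frac{3 x^{3}}{2} + \frac{x^{2}}{2} + \frac{5}{4} \right)} + \frac{5}{4}
d/dx[G] - f(x) = \frac{5}{4} != 0.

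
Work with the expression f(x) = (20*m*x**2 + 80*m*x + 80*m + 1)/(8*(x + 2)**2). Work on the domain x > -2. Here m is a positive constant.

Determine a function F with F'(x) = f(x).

An antiderivative is F(x) = 5*m*x/2 - 1/(8*x + 16).

Any candidate F(x) must reproduce f(x) exactly when differentiated.
Check: d/dx[5*m*x/2 - 1/(8*x + 16)] = (20*m*x**2 + 80*m*x + 80*m + 1)/(8*x**2 + 32*x + 32), which equals f(x).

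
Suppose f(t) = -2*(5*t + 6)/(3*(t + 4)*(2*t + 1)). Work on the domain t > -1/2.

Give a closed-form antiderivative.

Factor the denominator (3*(t + 4)*(2*t + 1)) and decompose: f = -2/(3*(2*t + 1)) - 4/(3*(t + 4)); each piece integrates to a log, atan, or power term.
Check: d/dt[-log(t + 1/2)/3 - 4*log(t + 4)/3] = (-10*t - 12)/(6*t**2 + 27*t + 12), which equals f(t).

An antiderivative is F(t) = -log(t + 1/2)/3 - 4*log(t + 4)/3.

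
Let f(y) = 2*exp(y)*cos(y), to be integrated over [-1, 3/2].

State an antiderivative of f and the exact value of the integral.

Any candidate F(y) must reproduce f(y) exactly when differentiated.
F(y) = exp(y)*sin(y) + exp(y)*cos(y) is an antiderivative of f.
Check: d/dy[exp(y)*sin(y) + exp(y)*cos(y)] = 2*exp(y)*cos(y) = f(y).
F(3/2) = exp(3/2)*cos(3/2) + exp(3/2)*sin(3/2); F(-1) = -exp(-1)*sin(1) + exp(-1)*cos(1).
Integral = F(3/2) - F(-1) = -exp(-1)*cos(1) + exp(-1)*sin(1) + exp(3/2)*cos(3/2) + exp(3/2)*sin(3/2).

Antiderivative: F(y) = exp(y)*sin(y) + exp(y)*cos(y); value = -exp(-1)*cos(1) + exp(-1)*sin(1) + exp(3/2)*cos(3/2) + exp(3/2)*sin(3/2)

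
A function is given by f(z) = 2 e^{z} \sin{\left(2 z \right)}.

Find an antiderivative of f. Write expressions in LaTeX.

An antiderivative is F(z) = - \frac{2 \left(- \sin{\left(2 z \right)} + 2 \cos{\left(2 z \right)}\right) e^{z}}{5}.

Recover f(z) by differentiating a candidate F(z); any mismatch rules it out.
Check: d/dz[- \frac{2 \left(- \sin{\left(2 z \right)} + 2 \cos{\left(2 z \right)}\right) e^{z}}{5}] = 2 e^{z} \sin{\left(2 z \right)} = f(z).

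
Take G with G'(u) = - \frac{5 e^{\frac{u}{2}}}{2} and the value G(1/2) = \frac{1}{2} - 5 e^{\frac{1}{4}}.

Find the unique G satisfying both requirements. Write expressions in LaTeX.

A first test for any G(u): its u-derivative must equal the given G'(u).
A general antiderivative is - 5 e^{\frac{u}{2}} + C.
The condition gives C = \frac{1}{2} - 5 e^{\frac{1}{4}} - (- 5 e^{\frac{1}{4}}) = \frac{1}{2}.
So G(u) = \frac{1}{2} - 5 e^{\frac{u}{2}}.
Check: d/du[\frac{1}{2} - 5 e^{\frac{u}{2}}] = - \frac{5 e^{\frac{u}{2}}}{2} = G'(u).

G(u) = \frac{1}{2} - 5 e^{\frac{u}{2}}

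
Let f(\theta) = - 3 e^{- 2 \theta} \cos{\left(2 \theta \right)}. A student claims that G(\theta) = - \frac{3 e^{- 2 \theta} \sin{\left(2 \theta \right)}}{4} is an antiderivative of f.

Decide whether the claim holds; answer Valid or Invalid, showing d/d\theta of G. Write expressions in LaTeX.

d/d\theta[G] = \frac{\left(3 \sin{\left(2 \theta \right)} - 3 \cos{\left(2 \theta \right)}\right) e^{- 2 \theta}}{2}
d/d\theta[G] - f(\theta) = \frac{\left(3 \sin{\left(2 \theta \right)} + 3 \cos{\left(2 \theta \right)}\right) e^{- 2 \theta}}{2} != 0.

Invalid: d/d\theta[G] - f = \frac{\left(3 \sin{\left(2 \theta \right)} + 3 \cos{\left(2 \theta \right)}\right) e^{- 2 \theta}}{2}, which is not 0.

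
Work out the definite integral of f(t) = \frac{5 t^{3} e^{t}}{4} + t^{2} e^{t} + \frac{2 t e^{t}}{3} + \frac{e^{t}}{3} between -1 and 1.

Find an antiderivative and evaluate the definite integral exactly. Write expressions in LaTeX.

Antiderivative: F(t) = \frac{\left(15 t^{3} - 33 t^{2} + 74 t - 70\right) e^{t}}{12}; value = - \frac{7 e}{6} + \frac{16}{e}

f has the shape u'v + uv' for u = \frac{5 t^{3}}{4} - \frac{11 t^{2}}{4} + \frac{37 t}{6} - \frac{35}{6} and v = e^{t} — it is the derivative of the product u*v.
F(t) = \frac{\left(15 t^{3} - 33 t^{2} + 74 t - 70\right) e^{t}}{12} is an antiderivative of f.
Check: d/dt[\frac{\left(15 t^{3} - 33 t^{2} + 74 t - 70\right) e^{t}}{12}] = \frac{5 t^{3} e^{t}}{4} + t^{2} e^{t} + \frac{2 t e^{t}}{3} + \frac{e^{t}}{3} = f(t).
F(1) = - \frac{7 e}{6}; F(-1) = - \frac{16}{e}.
Integral = F(1) - F(-1) = - \frac{7 e}{6} + \frac{16}{e}.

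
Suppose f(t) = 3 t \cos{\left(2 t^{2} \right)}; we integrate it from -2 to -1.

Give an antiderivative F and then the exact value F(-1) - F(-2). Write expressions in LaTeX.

Antiderivative: F(t) = \frac{3 \sin{\left(2 t^{2} \right)}}{4}; value = - \frac{3 \sin{\left(8 \right)}}{4} + \frac{3 \sin{\left(2 \right)}}{4}

f matches the chain-rule pattern g'(h)*h' with inner function h(t) = 2 t^{2}; substituting u = h(t) collapses the integral.
F(t) = \frac{3 \sin{\left(2 t^{2} \right)}}{4} is an antiderivative of f.
Check: d/dt[\frac{3 \sin{\left(2 t^{2} \right)}}{4}] = 3 t \cos{\left(2 t^{2} \right)} = f(t).
F(-1) = \frac{3 \sin{\left(2 \right)}}{4}; F(-2) = \frac{3 \sin{\left(8 \right)}}{4}.
Integral = F(-1) - F(-2) = - \frac{3 \sin{\left(8 \right)}}{4} + \frac{3 \sin{\left(2 \right)}}{4}.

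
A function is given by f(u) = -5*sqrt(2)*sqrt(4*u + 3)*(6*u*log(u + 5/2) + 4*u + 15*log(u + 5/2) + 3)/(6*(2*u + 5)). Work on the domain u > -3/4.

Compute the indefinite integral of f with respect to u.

F(u) = sqrt(2)*(-20*u*sqrt(4*u + 3)*log(u + 5/2) - 15*sqrt(4*u + 3)*log(u + 5/2))/12 + C

f has the shape v'r + vr' for v = -5*(2*u + 3/2)**(3/2)/3 and r = log(u + 5/2) — it is the derivative of the product v*r.
Check: d/du[sqrt(2)*(-20*u*sqrt(4*u + 3)*log(u + 5/2) - 15*sqrt(4*u + 3)*log(u + 5/2))/12] = (-120*sqrt(2)*u**2*log(u + 5/2) - 80*sqrt(2)*u**2 - 390*sqrt(2)*u*log(u + 5/2) - 120*sqrt(2)*u - 225*sqrt(2)*log(u + 5/2) - 45*sqrt(2))/(12*u*sqrt(4*u + 3) + 30*sqrt(4*u + 3)), which equals f(u).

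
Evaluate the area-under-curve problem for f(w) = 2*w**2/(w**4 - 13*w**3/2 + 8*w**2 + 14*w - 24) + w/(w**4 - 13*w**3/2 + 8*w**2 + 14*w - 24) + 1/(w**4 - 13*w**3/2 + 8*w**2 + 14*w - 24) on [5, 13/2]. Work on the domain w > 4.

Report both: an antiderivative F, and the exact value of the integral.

The denominator factors as (w - 4)*(w - 2)**2*(2*w + 3); partial fractions split f into directly integrable pieces: -64/(539*(2*w + 3)) - 159/(98*(w - 2)) - 11/(7*(w - 2)**2) + 37/(22*(w - 4)).
F(w) = (1813*w*log(w - 4) - 1749*w*log(w - 2) - 64*w*log(w + 3/2) - 3626*log(w - 4) + 3498*log(w - 2) + 128*log(w + 3/2) + 1694)/(1078*w - 2156) is an antiderivative of f.
Check: d/dw[(1813*w*log(w - 4) - 1749*w*log(w - 2) - 64*w*log(w + 3/2) - 3626*log(w - 4) + 3498*log(w - 2) + 128*log(w + 3/2) + 1694)/(1078*w - 2156)] = (4*w**2 + 2*w + 2)/(2*w**4 - 13*w**3 + 16*w**2 + 28*w - 48), which equals f(w).
F(13/2) = -159*log(9/2)/98 - 32*log(8)/539 + 22/63 + 37*log(5/2)/22; F(5) = -159*log(3)/98 - 32*log(13/2)/539 + 11/21.
Integral = F(13/2) - F(5) = -159*log(9/2)/98 - 11/63 - 32*log(8)/539 + 32*log(13/2)/539 + 37*log(5/2)/22 + 159*log(3)/98.

Antiderivative: F(w) = (1813*w*log(w - 4) - 1749*w*log(w - 2) - 64*w*log(w + 3/2) - 3626*log(w - 4) + 3498*log(w - 2) + 128*log(w + 3/2) + 1694)/(1078*w - 2156); value = -159*log(9/2)/98 - 11/63 - 32*log(8)/539 + 32*log(13/2)/539 + 37*log(5/2)/22 + 159*log(3)/98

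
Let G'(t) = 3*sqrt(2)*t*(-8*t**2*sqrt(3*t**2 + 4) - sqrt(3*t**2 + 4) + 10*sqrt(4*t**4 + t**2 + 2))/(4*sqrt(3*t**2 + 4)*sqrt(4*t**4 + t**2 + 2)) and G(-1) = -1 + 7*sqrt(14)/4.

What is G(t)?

The proposed G(t) is checked by its d/dt: the result must match the given G'(t).
A general antiderivative is 5*sqrt(3*t**2/2 + 2) - 3*sqrt(2*t**4 + t**2/2 + 1)/2 + C.
The condition gives C = -1 + 7*sqrt(14)/4 - (7*sqrt(14)/4) = -1.
So G(t) = (10*sqrt(2)*sqrt(3*t**2 + 4) - 3*sqrt(2)*sqrt(4*t**4 + t**2 + 2) - 4)/4.
Check: d/dt[(10*sqrt(2)*sqrt(3*t**2 + 4) - 3*sqrt(2)*sqrt(4*t**4 + t**2 + 2) - 4)/4] = (-24*sqrt(2)*t**3*sqrt(3*t**2 + 4) - 3*sqrt(2)*t*sqrt(3*t**2 + 4) + 30*sqrt(2)*t*sqrt(4*t**4 + t**2 + 2))/(4*sqrt(3*t**2 + 4)*sqrt(4*t**4 + t**2 + 2)), which equals G'(t).

G(t) = (10*sqrt(2)*sqrt(3*t**2 + 4) - 3*sqrt(2)*sqrt(4*t**4 + t**2 + 2) - 4)/4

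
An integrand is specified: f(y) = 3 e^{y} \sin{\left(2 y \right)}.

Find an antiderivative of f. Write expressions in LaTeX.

An antiderivative F(y) passes only if d/dy[F] lands on f(y) exactly.
Check: d/dy[\frac{3 e^{y} \sin{\left(2 y \right)}}{5} - \frac{6 e^{y} \cos{\left(2 y \right)}}{5}] = 3 e^{y} \sin{\left(2 y \right)} = f(y).

An antiderivative is F(y) = \frac{3 e^{y} \sin{\left(2 y \right)}}{5} - \frac{6 e^{y} \cos{\left(2 y \right)}}{5}.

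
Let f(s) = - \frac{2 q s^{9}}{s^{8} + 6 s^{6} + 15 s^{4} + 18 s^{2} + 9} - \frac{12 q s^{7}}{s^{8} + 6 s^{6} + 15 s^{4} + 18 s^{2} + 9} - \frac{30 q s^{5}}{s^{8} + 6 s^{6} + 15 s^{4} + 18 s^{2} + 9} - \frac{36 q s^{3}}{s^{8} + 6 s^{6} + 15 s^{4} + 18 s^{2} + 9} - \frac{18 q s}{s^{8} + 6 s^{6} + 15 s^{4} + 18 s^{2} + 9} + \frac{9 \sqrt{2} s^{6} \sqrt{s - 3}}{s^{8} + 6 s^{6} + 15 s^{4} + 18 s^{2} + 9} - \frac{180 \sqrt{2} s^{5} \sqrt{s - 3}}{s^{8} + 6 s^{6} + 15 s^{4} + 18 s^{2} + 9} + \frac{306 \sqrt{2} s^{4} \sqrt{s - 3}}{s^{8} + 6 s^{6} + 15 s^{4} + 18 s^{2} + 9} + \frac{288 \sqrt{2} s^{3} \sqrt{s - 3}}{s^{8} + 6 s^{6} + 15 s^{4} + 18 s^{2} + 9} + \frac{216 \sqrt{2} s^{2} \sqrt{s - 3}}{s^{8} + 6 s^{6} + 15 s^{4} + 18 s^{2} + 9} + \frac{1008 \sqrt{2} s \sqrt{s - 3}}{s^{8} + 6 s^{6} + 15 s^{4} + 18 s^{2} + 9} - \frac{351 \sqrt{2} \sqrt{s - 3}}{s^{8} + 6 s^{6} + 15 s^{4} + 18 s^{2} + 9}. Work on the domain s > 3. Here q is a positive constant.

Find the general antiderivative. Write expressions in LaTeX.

F(s) = \frac{- q s^{2} \left(s^{4} + 3 s^{2} + 3\right) + 6 \sqrt{2} \left(- 3 s - 1\right) \left(s - 3\right)^{\frac{5}{2}}}{s^{4} + 3 s^{2} + 3} + C

Integrate term by term and add the pieces.
Check: d/ds[\frac{- q s^{2} \left(s^{4} + 3 s^{2} + 3\right) + 6 \sqrt{2} \left(- 3 s - 1\right) \left(s - 3\right)^{\frac{5}{2}}}{s^{4} + 3 s^{2} + 3}] = \frac{- 2 q s^{9} - 12 q s^{7} - 30 q s^{5} - 36 q s^{3} - 18 q s + 9 \sqrt{2} s^{6} \sqrt{s - 3} - 180 \sqrt{2} s^{5} \sqrt{s - 3} + 306 \sqrt{2} s^{4} \sqrt{s - 3} + 288 \sqrt{2} s^{3} \sqrt{s - 3} + 216 \sqrt{2} s^{2} \sqrt{s - 3} + 1008 \sqrt{2} s \sqrt{s - 3} - 351 \sqrt{2} \sqrt{s - 3}}{s^{8} + 6 s^{6} + 15 s^{4} + 18 s^{2} + 9}, which equals f(s).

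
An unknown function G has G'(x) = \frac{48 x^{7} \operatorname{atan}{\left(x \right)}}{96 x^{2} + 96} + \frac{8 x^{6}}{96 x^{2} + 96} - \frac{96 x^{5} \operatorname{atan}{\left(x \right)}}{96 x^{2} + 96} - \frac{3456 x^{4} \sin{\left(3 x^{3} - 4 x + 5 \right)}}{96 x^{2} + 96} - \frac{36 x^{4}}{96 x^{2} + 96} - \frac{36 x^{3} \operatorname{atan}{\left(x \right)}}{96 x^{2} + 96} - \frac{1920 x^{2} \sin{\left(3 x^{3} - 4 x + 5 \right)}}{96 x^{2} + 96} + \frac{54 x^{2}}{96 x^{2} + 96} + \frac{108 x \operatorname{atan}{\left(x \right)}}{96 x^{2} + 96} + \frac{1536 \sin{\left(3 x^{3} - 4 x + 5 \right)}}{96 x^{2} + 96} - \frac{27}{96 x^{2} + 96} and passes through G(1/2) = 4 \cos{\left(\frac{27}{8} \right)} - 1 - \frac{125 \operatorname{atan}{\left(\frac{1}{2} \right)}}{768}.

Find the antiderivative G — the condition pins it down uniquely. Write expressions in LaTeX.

G(x) = \frac{- \left(3 - 2 x^{2}\right)^{3} \operatorname{atan}{\left(x \right)} + 384 \cos{\left(3 x^{3} - 4 x + 5 \right)} - 96}{96}

The integrand splits into summands that can be handled one at a time.
A general antiderivative is - \frac{2 \left(\frac{3}{4} - \frac{x^{2}}{2}\right)^{3} \operatorname{atan}{\left(x \right)}}{3} + 4 \cos{\left(3 x^{3} - 4 x + 5 \right)} + C.
The condition gives C = 4 \cos{\left(\frac{27}{8} \right)} - 1 - \frac{125 \operatorname{atan}{\left(\frac{1}{2} \right)}}{768} - (4 \cos{\left(\frac{27}{8} \right)} - \frac{125 \operatorname{atan}{\left(\frac{1}{2} \right)}}{768}) = -1.
So G(x) = \frac{- \left(3 - 2 x^{2}\right)^{3} \operatorname{atan}{\left(x \right)} + 384 \cos{\left(3 x^{3} - 4 x + 5 \right)} - 96}{96}.
Check: d/dx[\frac{- \left(3 - 2 x^{2}\right)^{3} \operatorname{atan}{\left(x \right)} + 384 \cos{\left(3 x^{3} - 4 x + 5 \right)} - 96}{96}] = \frac{48 x^{7} \operatorname{atan}{\left(x \right)} + 8 x^{6} - 96 x^{5} \operatorname{atan}{\left(x \right)} - 3456 x^{4} \sin{\left(3 x^{3} - 4 x + 5 \right)} - 36 x^{4} - 36 x^{3} \operatorname{atan}{\left(x \right)} - 1920 x^{2} \sin{\left(3 x^{3} - 4 x + 5 \right)} + 54 x^{2} + 108 x \operatorname{atan}{\left(x \right)} + 1536 \sin{\left(3 x^{3} - 4 x + 5 \right)} - 27}{96 x^{2} + 96}, which equals G'(x).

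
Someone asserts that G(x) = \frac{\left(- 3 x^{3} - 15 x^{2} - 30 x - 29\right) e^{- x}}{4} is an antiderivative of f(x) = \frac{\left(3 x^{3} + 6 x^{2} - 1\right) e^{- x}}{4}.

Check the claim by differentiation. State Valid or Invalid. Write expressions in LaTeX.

Valid - the claim checks out under differentiation.

d/dx[G] = \frac{\left(3 x^{3} + 6 x^{2} - 1\right) e^{- x}}{4}
This equals f(x) exactly, so the claim holds.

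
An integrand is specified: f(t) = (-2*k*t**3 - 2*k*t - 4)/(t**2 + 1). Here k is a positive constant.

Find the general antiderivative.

F(t) = -k*t**2 - 4*atan(t) + C

An antiderivative F(t) passes only if d/dt[F] lands on f(t) exactly.
Check: d/dt[-k*t**2 - 4*atan(t)] = (-2*k*t**3 - 2*k*t - 4)/(t**2 + 1) = f(t).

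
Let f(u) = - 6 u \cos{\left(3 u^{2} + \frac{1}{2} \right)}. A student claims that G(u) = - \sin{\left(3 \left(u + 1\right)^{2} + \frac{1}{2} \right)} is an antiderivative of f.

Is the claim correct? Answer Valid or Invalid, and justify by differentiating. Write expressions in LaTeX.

Invalid: d/du[G] - f = 6 u \cos{\left(3 u^{2} + \frac{1}{2} \right)} - 6 u \cos{\left(3 u^{2} + 6 u + \frac{7}{2} \right)} - 6 \cos{\left(3 u^{2} + 6 u + \frac{7}{2} \right)}, which is not 0.

d/du[G] = - 6 u \cos{\left(3 u^{2} + 6 u + \frac{7}{2} \right)} - 6 \cos{\left(3 u^{2} + 6 u + \frac{7}{2} \right)}
d/du[G] - f(u) = 6 u \cos{\left(3 u^{2} + \frac{1}{2} \right)} - 6 u \cos{\left(3 u^{2} + 6 u + \frac{7}{2} \right)} - 6 \cos{\left(3 u^{2} + 6 u + \frac{7}{2} \right)} != 0.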